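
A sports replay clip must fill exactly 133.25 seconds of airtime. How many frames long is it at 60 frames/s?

7995 frames

Frames = 133.25 × 60 = 7995.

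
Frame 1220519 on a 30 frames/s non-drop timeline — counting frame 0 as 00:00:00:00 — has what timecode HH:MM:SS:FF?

1220519 ÷ 30 = 40683 full seconds, remainder 29 frames.
40683 s = 11 h 18 min 3 s.
Timecode: 11:18:03:29.

11:18:03:29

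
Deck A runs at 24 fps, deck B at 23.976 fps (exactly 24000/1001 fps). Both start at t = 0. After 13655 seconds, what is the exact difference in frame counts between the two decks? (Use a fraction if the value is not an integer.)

327720/1001 frames

A emits 24 × 13655 = 327720 frames; B emits 24000/1001 × 13655 = 327720000/1001.
Difference = 327720/1001 frames (≈ 327.3926); B is behind A.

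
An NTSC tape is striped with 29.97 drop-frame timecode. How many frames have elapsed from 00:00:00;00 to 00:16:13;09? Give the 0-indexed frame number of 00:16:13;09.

As if non-drop at 30 labels/s: (0 × 3600 + 16 × 60 + 13) × 30 + 9 = 29199.
Minute boundaries passed: 16; those not divisible by 10: 16 − 1 = 15; dropped labels = 2 × 15 = 30.
Actual frame index = 29199 − 30 = 29169.

29169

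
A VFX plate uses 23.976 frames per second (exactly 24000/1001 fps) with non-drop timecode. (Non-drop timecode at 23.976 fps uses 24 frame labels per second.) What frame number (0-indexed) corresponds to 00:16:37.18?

Total seconds to the label: (0 × 3600 + 16 × 60 + 37) = 997.
Frame index = 997 × 24 + 18 = 23946.

frame 23946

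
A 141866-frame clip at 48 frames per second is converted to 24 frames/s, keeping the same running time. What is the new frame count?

70933 frames

Target frames = source frames × (target rate / source rate) = 141866 × (24)/(48) = 141866 × 1/2 = 70933.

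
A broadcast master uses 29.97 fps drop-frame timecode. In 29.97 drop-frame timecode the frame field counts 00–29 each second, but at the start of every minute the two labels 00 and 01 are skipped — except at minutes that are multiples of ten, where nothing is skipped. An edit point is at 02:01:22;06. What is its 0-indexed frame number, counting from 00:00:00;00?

218248

As if non-drop at 30 labels/s: (2 × 3600 + 1 × 60 + 22) × 30 + 6 = 218466.
Minute boundaries passed: 121; those not divisible by 10: 121 − 12 = 109; dropped labels = 2 × 109 = 218.
Actual frame index = 218466 − 218 = 218248.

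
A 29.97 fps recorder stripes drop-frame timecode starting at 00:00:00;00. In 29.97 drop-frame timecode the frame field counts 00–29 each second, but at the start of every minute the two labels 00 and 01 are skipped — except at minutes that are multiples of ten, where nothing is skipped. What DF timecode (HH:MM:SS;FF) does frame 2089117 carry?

Ten DF minutes hold 17982 frames, so frame 2089117 lies in block 116 (frames 2085912–2103893) with 3205 frames into that block.
The block's first minute is 1800 frames and the rest 1798 each; 3205 frames reaches minute 1, so 116 × 18 + 1 × 2 = 2090 labels have been skipped so far.
Adding those back, label number 2089117 + 2090 = 2091207 at 30 labels/s is 69706 s + 27 f = 19 h 21 min 46 s frame 27, i.e. 19:21:46;27.

19:21:46;27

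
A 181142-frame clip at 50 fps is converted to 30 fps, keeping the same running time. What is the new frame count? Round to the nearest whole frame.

Frames at target rate = 181142 × (30) / (50) = 543426/5 ≈ 108685.200.
Nearest whole frame: 108685.

108685 frames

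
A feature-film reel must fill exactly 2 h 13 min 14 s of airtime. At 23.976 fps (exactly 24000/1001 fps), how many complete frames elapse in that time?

191664 frames

2 h 13 min 14 s = 7994 s.
Frames = 7994 × 24000/1001 = 27408000/143 ≈ 191664.3357.
Complete frames: 191664.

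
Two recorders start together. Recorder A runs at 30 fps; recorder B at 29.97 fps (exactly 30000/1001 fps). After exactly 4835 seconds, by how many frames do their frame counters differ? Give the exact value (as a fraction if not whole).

145050/1001 frames

A emits 30 × 4835 = 145050 frames; B emits 30000/1001 × 4835 = 145050000/1001.
Difference = 145050/1001 frames (≈ 144.9051); B is behind A.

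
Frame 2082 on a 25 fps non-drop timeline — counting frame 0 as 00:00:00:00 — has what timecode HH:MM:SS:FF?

00:01:23:07

2082 ÷ 25 = 83 full seconds, remainder 7 frames.
83 s = 0 h 1 min 23 s.
Timecode: 00:01:23:07.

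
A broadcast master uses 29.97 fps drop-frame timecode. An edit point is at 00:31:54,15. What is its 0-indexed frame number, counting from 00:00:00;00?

As if non-drop at 30 labels/s: (0 × 3600 + 31 × 60 + 54) × 30 + 15 = 57435.
Minute boundaries passed: 31; those not divisible by 10: 31 − 3 = 28; dropped labels = 2 × 28 = 56.
Actual frame index = 57435 − 56 = 57379.

57379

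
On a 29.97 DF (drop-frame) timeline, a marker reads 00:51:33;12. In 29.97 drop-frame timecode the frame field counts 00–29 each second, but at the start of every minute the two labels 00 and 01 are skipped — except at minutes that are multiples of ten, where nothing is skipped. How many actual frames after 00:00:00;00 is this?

Complete 10-minute blocks: 5, each 17982 frames → 89910.
Remaining 1 whole minute in the current block: 1800 + 0 × 1798 = 1800 frames.
Within the current minute: 33 × 30 + 12 − 2 = 1000 (labels ;00/;01 skipped at this minute). Total = 89910 + 1800 + 1000 = 92710.

92710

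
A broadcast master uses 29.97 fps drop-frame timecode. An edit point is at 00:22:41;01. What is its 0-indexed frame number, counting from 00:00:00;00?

As if non-drop at 30 labels/s: (0 × 3600 + 22 × 60 + 41) × 30 + 1 = 40831.
Minute boundaries passed: 22; those not divisible by 10: 22 − 2 = 20; dropped labels = 2 × 20 = 40.
Actual frame index = 40831 − 40 = 40791.

40791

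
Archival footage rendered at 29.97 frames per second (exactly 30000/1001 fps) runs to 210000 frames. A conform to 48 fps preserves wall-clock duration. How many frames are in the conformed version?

Target frames = source frames × (target rate / source rate) = 210000 × (48)/(30000/1001) = 210000 × 1001/625 = 336336.

336336 frames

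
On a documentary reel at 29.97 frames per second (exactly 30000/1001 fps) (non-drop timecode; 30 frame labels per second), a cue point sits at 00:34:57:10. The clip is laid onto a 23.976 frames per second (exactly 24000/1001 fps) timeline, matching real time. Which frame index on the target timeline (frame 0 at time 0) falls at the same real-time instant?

Source frame index: (0×3600 + 34×60 + 57) × 30 + 10 = 62920.
Real time: 62920 / (30000/1001) = 1574573/750 s.
Target frame: (1574573/750) × (24000/1001) = 50336.

frame 50336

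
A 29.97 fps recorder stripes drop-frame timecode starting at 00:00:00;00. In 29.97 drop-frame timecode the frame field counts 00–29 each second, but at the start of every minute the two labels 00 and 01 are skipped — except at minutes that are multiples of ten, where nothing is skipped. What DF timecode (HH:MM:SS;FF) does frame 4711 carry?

00:02:37;05

Each 10-minute DF block holds 10 × 60 × 30 − 9 × 2 = 17982 frames. 4711 ÷ 17982 → 0 full blocks, remainder 4711.
Within the partial block the first minute is 1800 frames and each further minute 1798, so 2 further minute boundaries passed. Total skipped labels = 18 × 0 + 2 × 2 = 4.
Non-drop label index = 4711 + 4 = 4715; at 30 labels/s that is 00:02:37:05, i.e. DF 00:02:37;05.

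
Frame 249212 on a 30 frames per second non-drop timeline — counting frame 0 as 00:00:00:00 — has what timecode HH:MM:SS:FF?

249212 ÷ 30 = 8307 full seconds, remainder 2 frames.
8307 s = 2 h 18 min 27 s.
Timecode: 02:18:27:02.

02:18:27:02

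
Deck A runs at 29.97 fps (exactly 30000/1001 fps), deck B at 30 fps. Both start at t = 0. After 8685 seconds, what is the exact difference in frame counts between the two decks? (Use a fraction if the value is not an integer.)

260550/1001 frames

A emits 30000/1001 × 8685 = 260550000/1001 frames; B emits 30 × 8685 = 260550.
Difference = 260550/1001 frames (≈ 260.2897); B is ahead of A.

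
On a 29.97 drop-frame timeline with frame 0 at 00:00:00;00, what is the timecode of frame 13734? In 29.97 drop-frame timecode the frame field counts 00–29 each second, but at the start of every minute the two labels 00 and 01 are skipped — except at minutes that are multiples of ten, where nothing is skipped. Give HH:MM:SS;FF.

00:07:38;08

Ten DF minutes hold 17982 frames, so frame 13734 lies in block 0 (frames 0–17981) with 13734 frames into that block.
The block's first minute is 1800 frames and the rest 1798 each; 13734 frames reaches minute 7, so 0 × 18 + 7 × 2 = 14 labels have been skipped so far.
Adding those back, label number 13734 + 14 = 13748 at 30 labels/s is 458 s + 8 f = 0 h 7 min 38 s frame 8, i.e. 00:07:38;08.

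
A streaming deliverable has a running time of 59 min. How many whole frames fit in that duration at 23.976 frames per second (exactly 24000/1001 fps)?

84875 frames

59 min = 3540 s.
Frames = 3540 × 24000/1001 = 84960000/1001 ≈ 84875.1249.
Complete frames: 84875.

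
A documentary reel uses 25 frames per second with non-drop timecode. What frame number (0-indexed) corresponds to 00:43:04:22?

64622

Total seconds to the label: (0 × 3600 + 43 × 60 + 4) = 2584.
Frame index = 2584 × 25 + 22 = 64622.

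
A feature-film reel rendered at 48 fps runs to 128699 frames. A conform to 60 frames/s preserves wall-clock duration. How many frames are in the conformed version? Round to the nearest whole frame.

160874 frames

Frames at target rate = 128699 × (60) / (48) = 643495/4 ≈ 160873.750.
Nearest whole frame: 160874.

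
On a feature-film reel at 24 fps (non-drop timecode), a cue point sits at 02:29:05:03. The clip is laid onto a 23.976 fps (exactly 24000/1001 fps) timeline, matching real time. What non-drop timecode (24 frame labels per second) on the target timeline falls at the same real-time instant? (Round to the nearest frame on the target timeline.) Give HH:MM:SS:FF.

Source frame index: (2×3600 + 29×60 + 5) × 24 + 3 = 214683.
Real time: 214683 / (24) = 71561/8 s.
Target frame: (71561/8) × (24000/1001) = 30669000/143 ≈ 214468.531 → 214469.
At 24 labels/s: frame 214469 → 02:28:56:05.

02:28:56:05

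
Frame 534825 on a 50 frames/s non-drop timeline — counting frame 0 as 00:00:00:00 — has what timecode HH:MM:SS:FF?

02:58:16:25

534825 ÷ 50 = 10696 full seconds, remainder 25 frames.
10696 s = 2 h 58 min 16 s.
Timecode: 02:58:16:25.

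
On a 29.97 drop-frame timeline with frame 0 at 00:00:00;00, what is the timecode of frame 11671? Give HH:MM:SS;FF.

Ten DF minutes hold 17982 frames, so frame 11671 lies in block 0 (frames 0–17981) with 11671 frames into that block.
The block's first minute is 1800 frames and the rest 1798 each; 11671 frames reaches minute 6, so 0 × 18 + 6 × 2 = 12 labels have been skipped so far.
Adding those back, label number 11671 + 12 = 11683 at 30 labels/s is 389 s + 13 f = 0 h 6 min 29 s frame 13, i.e. 00:06:29;13.

00:06:29;13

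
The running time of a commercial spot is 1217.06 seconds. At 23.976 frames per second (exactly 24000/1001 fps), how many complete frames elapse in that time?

29180 frames

Frames = 1217.06 × 24000/1001 = 2246880/77 ≈ 29180.2597.
Complete frames: 29180.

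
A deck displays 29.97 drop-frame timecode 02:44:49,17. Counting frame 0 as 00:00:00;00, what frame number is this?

As if non-drop at 30 labels/s: (2 × 3600 + 44 × 60 + 49) × 30 + 17 = 296687.
Minute boundaries passed: 164; those not divisible by 10: 164 − 16 = 148; dropped labels = 2 × 148 = 296.
Actual frame index = 296687 − 296 = 296391.

296391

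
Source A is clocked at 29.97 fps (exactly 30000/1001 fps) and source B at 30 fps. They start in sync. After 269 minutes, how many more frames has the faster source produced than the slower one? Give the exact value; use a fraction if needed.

269 min = 16140 s.
A emits 30000/1001 × 16140 = 484200000/1001 frames; B emits 30 × 16140 = 484200.
Difference = 484200/1001 frames (≈ 483.7163); B is ahead of A.

484200/1001 frames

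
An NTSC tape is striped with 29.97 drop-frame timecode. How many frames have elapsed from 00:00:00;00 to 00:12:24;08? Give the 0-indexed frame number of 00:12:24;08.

As if non-drop at 30 labels/s: (0 × 3600 + 12 × 60 + 24) × 30 + 8 = 22328.
Minute boundaries passed: 12; those not divisible by 10: 12 − 1 = 11; dropped labels = 2 × 11 = 22.
Actual frame index = 22328 − 22 = 22306.

22306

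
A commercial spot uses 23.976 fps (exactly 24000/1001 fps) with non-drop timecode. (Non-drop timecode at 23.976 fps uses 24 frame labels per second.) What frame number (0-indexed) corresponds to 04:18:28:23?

frame 372215

Total seconds to the label: (4 × 3600 + 18 × 60 + 28) = 15508.
Frame index = 15508 × 24 + 23 = 372215.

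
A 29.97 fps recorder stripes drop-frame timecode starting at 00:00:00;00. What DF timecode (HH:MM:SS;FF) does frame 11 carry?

00:00:00;11

Each 10-minute DF block holds 10 × 60 × 30 − 9 × 2 = 17982 frames. 11 ÷ 17982 → 0 full blocks, remainder 11.
Within the partial block the first minute is 1800 frames and each further minute 1798, so 0 further minute boundaries passed. Total skipped labels = 18 × 0 + 2 × 0 = 0.
Non-drop label index = 11 + 0 = 11; at 30 labels/s that is 00:00:00:11, i.e. DF 00:00:00;11.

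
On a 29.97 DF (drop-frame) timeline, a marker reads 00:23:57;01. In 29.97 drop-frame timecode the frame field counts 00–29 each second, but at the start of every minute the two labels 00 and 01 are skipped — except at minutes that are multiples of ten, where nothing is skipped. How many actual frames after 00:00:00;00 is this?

As if non-drop at 30 labels/s: (0 × 3600 + 23 × 60 + 57) × 30 + 1 = 43111.
Minute boundaries passed: 23; those not divisible by 10: 23 − 2 = 21; dropped labels = 2 × 21 = 42.
Actual frame index = 43111 − 42 = 43069.

43069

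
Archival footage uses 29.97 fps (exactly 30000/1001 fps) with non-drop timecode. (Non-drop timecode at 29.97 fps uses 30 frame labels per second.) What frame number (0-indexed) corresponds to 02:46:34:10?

299830

Total seconds to the label: (2 × 3600 + 46 × 60 + 34) = 9994.
Frame index = 9994 × 30 + 10 = 299830.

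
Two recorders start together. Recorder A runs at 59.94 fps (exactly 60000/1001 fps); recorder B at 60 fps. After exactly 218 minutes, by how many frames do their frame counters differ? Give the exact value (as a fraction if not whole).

218 min = 13080 s.
A emits 60000/1001 × 13080 = 784800000/1001 frames; B emits 60 × 13080 = 784800.
Difference = 784800/1001 frames (≈ 784.0160); B is ahead of A.

784800/1001 frames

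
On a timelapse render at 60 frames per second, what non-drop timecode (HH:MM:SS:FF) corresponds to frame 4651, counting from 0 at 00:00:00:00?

00:01:17:31

4651 ÷ 60 = 77 full seconds, remainder 31 frames.
77 s = 0 h 1 min 17 s.
Timecode: 00:01:17:31.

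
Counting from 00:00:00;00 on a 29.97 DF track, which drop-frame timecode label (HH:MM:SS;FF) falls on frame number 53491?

00:29:44;25

Each 10-minute DF block holds 10 × 60 × 30 − 9 × 2 = 17982 frames. 53491 ÷ 17982 → 2 full blocks, remainder 17527.
Within the partial block the first minute is 1800 frames and each further minute 1798, so 9 further minute boundaries passed. Total skipped labels = 18 × 2 + 2 × 9 = 54.
Non-drop label index = 53491 + 54 = 53545; at 30 labels/s that is 00:29:44:25, i.e. DF 00:29:44;25.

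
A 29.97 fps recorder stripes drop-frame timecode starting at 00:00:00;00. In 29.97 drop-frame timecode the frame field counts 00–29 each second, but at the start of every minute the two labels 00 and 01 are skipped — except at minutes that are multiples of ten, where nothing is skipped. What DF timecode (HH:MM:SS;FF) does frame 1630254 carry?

15:06:36;06

Each 10-minute DF block holds 10 × 60 × 30 − 9 × 2 = 17982 frames. 1630254 ÷ 17982 → 90 full blocks, remainder 11874.
Within the partial block the first minute is 1800 frames and each further minute 1798, so 6 further minute boundaries passed. Total skipped labels = 18 × 90 + 2 × 6 = 1632.
Non-drop label index = 1630254 + 1632 = 1631886; at 30 labels/s that is 15:06:36:06, i.e. DF 15:06:36;06.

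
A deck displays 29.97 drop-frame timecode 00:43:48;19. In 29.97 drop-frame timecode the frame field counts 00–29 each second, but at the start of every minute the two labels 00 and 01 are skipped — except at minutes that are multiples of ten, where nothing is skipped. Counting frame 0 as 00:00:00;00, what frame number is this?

As if non-drop at 30 labels/s: (0 × 3600 + 43 × 60 + 48) × 30 + 19 = 78859.
Minute boundaries passed: 43; those not divisible by 10: 43 − 4 = 39; dropped labels = 2 × 39 = 78.
Actual frame index = 78859 − 78 = 78781.

78781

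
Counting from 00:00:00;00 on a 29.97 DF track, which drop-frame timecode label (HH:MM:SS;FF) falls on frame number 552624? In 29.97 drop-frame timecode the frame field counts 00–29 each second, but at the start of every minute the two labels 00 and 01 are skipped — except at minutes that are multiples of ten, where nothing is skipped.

05:07:19;08

Ten DF minutes hold 17982 frames, so frame 552624 lies in block 30 (frames 539460–557441) with 13164 frames into that block.
The block's first minute is 1800 frames and the rest 1798 each; 13164 frames reaches minute 7, so 30 × 18 + 7 × 2 = 554 labels have been skipped so far.
Adding those back, label number 552624 + 554 = 553178 at 30 labels/s is 18439 s + 8 f = 5 h 7 min 19 s frame 8, i.e. 05:07:19;08.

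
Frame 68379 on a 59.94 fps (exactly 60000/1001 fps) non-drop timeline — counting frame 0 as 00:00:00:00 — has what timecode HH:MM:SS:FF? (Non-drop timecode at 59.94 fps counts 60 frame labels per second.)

68379 ÷ 60 = 1139 full seconds, remainder 39 frames.
1139 s = 0 h 18 min 59 s.
Timecode: 00:18:59:39.

00:18:59:39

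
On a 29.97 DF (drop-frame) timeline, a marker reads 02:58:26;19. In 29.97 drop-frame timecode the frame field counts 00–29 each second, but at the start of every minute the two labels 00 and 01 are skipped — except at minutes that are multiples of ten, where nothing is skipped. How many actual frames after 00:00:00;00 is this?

As if non-drop at 30 labels/s: (2 × 3600 + 58 × 60 + 26) × 30 + 19 = 321199.
Minute boundaries passed: 178; those not divisible by 10: 178 − 17 = 161; dropped labels = 2 × 161 = 322.
Actual frame index = 321199 − 322 = 320877.

320877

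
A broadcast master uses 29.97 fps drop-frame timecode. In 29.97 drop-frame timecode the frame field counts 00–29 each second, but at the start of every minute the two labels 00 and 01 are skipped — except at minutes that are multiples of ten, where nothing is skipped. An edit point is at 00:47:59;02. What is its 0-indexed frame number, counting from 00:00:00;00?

86286

Complete 10-minute blocks: 4, each 17982 frames → 71928.
Remaining 7 whole minutes in the current block: 1800 + 6 × 1798 = 12588 frames.
Within the current minute: 59 × 30 + 2 − 2 = 1770 (labels ;00/;01 skipped at this minute). Total = 71928 + 12588 + 1770 = 86286.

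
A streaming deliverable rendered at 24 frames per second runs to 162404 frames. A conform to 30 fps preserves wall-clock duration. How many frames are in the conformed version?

Target frames = source frames × (target rate / source rate) = 162404 × (30)/(24) = 162404 × 5/4 = 203005.

203005 frames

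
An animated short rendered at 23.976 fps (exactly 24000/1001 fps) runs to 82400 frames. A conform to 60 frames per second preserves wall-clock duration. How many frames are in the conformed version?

Target frames = source frames × (target rate / source rate) = 82400 × (60)/(24000/1001) = 82400 × 1001/400 = 206206.

206206 frames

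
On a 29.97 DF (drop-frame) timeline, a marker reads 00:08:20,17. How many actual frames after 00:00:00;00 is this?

15001

Complete 10-minute blocks: 0, each 17982 frames → 0.
Remaining 8 whole minutes in the current block: 1800 + 7 × 1798 = 14386 frames.
Within the current minute: 20 × 30 + 17 − 2 = 615 (labels ;00/;01 skipped at this minute). Total = 0 + 14386 + 615 = 15001.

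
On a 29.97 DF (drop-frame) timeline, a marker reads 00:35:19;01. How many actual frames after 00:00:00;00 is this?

Complete 10-minute blocks: 3, each 17982 frames → 53946.
Remaining 5 whole minutes in the current block: 1800 + 4 × 1798 = 8992 frames.
Within the current minute: 19 × 30 + 1 − 2 = 569 (labels ;00/;01 skipped at this minute). Total = 53946 + 8992 + 569 = 63507.

63507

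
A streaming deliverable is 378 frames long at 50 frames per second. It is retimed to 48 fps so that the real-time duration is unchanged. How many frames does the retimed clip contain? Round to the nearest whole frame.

Frames at target rate = 378 × (48) / (50) = 9072/25 ≈ 362.880.
Nearest whole frame: 363.

363 frames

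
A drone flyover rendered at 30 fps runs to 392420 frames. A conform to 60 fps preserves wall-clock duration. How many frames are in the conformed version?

784840 frames

Frames at target rate = 392420 × (60) / (30) = 784840.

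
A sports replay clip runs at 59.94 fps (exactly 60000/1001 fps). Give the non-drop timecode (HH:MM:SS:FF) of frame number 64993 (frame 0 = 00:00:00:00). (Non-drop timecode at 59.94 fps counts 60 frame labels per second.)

64993 ÷ 60 = 1083 full seconds, remainder 13 frames.
1083 s = 0 h 18 min 3 s.
Timecode: 00:18:03:13.

00:18:03:13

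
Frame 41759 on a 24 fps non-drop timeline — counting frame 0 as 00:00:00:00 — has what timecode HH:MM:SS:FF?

00:28:59:23

41759 ÷ 24 = 1739 full seconds, remainder 23 frames.
1739 s = 0 h 28 min 59 s.
Timecode: 00:28:59:23.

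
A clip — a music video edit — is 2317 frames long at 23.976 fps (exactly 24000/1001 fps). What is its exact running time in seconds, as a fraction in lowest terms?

2319317/24000 seconds

Running time = 2317 ÷ (24000/1001) = 2317 × 1001/24000 = 2319317/24000 s.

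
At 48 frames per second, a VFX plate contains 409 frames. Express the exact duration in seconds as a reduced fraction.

Running time = 409 ÷ (48) = 409 × 1/48 = 409/48 s.

409/48 seconds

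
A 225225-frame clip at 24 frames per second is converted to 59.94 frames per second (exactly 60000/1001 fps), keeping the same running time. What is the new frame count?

Target frames = source frames × (target rate / source rate) = 225225 × (60000/1001)/(24) = 225225 × 2500/1001 = 562500.

562500 frames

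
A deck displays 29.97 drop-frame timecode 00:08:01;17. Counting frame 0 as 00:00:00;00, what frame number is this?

14431

As if non-drop at 30 labels/s: (0 × 3600 + 8 × 60 + 1) × 30 + 17 = 14447.
Minute boundaries passed: 8; those not divisible by 10: 8 − 0 = 8; dropped labels = 2 × 8 = 16.
Actual frame index = 14447 − 16 = 14431.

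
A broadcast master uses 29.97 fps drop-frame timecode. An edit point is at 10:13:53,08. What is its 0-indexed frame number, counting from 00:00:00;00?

Complete 10-minute blocks: 61, each 17982 frames → 1096902.
Remaining 3 whole minutes in the current block: 1800 + 2 × 1798 = 5396 frames.
Within the current minute: 53 × 30 + 8 − 2 = 1596 (labels ;00/;01 skipped at this minute). Total = 1096902 + 5396 + 1596 = 1103894.

1103894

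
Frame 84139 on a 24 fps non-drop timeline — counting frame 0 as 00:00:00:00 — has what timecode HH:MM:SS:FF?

00:58:25:19

84139 ÷ 24 = 3505 full seconds, remainder 19 frames.
3505 s = 0 h 58 min 25 s.
Timecode: 00:58:25:19.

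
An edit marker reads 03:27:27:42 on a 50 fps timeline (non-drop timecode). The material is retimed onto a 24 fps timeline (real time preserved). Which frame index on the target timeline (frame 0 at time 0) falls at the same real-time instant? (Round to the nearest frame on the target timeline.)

frame 298748

Source frame index: (3×3600 + 27×60 + 27) × 50 + 42 = 622392.
Real time: 622392 / (50) = 311196/25 s.
Target frame: (311196/25) × (24) = 7468704/25 ≈ 298748.160 → 298748.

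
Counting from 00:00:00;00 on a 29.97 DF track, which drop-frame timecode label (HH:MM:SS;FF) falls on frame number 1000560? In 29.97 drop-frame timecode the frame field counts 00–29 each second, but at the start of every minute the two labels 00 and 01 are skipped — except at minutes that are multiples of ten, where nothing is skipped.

09:16:25;12

Ten DF minutes hold 17982 frames, so frame 1000560 lies in block 55 (frames 989010–1006991) with 11550 frames into that block.
The block's first minute is 1800 frames and the rest 1798 each; 11550 frames reaches minute 6, so 55 × 18 + 6 × 2 = 1002 labels have been skipped so far.
Adding those back, label number 1000560 + 1002 = 1001562 at 30 labels/s is 33385 s + 12 f = 9 h 16 min 25 s frame 12, i.e. 09:16:25;12.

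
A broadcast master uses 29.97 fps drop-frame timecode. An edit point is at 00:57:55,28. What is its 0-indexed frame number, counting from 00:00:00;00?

As if non-drop at 30 labels/s: (0 × 3600 + 57 × 60 + 55) × 30 + 28 = 104278.
Minute boundaries passed: 57; those not divisible by 10: 57 − 5 = 52; dropped labels = 2 × 52 = 104.
Actual frame index = 104278 − 104 = 104174.

104174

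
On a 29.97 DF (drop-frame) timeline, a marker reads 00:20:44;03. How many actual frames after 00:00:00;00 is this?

37287

Complete 10-minute blocks: 2, each 17982 frames → 35964.
Remaining 0 whole minutes in the current block: 0 frames.
Within the current minute: 44 × 30 + 3 = 1323. Total = 35964 + 0 + 1323 = 37287.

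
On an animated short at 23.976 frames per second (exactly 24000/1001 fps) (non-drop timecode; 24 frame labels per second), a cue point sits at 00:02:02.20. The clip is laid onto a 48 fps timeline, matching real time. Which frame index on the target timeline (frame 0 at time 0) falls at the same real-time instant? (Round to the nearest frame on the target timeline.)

Source frame index: (0×3600 + 2×60 + 2) × 24 + 20 = 2948.
Real time: 2948 / (24000/1001) = 737737/6000 s.
Target frame: (737737/6000) × (48) = 737737/125 ≈ 5901.896 → 5902.

frame 5902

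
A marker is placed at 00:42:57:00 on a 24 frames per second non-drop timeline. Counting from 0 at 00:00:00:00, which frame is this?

Total seconds to the label: (0 × 3600 + 42 × 60 + 57) = 2577.
Frame index = 2577 × 24 + 0 = 61848.

61848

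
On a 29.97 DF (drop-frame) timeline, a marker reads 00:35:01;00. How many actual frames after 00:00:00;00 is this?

62966

As if non-drop at 30 labels/s: (0 × 3600 + 35 × 60 + 1) × 30 + 0 = 63030.
Minute boundaries passed: 35; those not divisible by 10: 35 − 3 = 32; dropped labels = 2 × 32 = 64.
Actual frame index = 63030 − 64 = 62966.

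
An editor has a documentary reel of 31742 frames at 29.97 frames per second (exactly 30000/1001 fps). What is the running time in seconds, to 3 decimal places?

Running time = 31742 × 1001/30000 = 15886871/15000 s ≈ 1059.125 s.

1059.125 seconds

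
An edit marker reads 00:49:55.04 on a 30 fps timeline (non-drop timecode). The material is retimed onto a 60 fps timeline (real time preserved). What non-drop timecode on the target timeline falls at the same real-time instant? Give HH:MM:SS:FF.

00:49:55:08

Source frame index: (0×3600 + 49×60 + 55) × 30 + 4 = 89854.
Real time: 89854 / (30) = 44927/15 s.
Target frame: (44927/15) × (60) = 179708.
At 60 labels/s: frame 179708 → 00:49:55:08.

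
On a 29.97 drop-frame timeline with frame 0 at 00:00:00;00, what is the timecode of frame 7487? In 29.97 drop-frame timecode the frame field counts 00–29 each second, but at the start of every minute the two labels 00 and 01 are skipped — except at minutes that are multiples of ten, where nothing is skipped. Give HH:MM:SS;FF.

Each 10-minute DF block holds 10 × 60 × 30 − 9 × 2 = 17982 frames. 7487 ÷ 17982 → 0 full blocks, remainder 7487.
Within the partial block the first minute is 1800 frames and each further minute 1798, so 4 further minute boundaries passed. Total skipped labels = 18 × 0 + 2 × 4 = 8.
Non-drop label index = 7487 + 8 = 7495; at 30 labels/s that is 00:04:09:25, i.e. DF 00:04:09;25.

00:04:09;25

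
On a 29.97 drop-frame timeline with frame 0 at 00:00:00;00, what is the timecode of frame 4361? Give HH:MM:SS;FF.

00:02:25;15

Ten DF minutes hold 17982 frames, so frame 4361 lies in block 0 (frames 0–17981) with 4361 frames into that block.
The block's first minute is 1800 frames and the rest 1798 each; 4361 frames reaches minute 2, so 0 × 18 + 2 × 2 = 4 labels have been skipped so far.
Adding those back, label number 4361 + 4 = 4365 at 30 labels/s is 145 s + 15 f = 0 h 2 min 25 s frame 15, i.e. 00:02:25;15.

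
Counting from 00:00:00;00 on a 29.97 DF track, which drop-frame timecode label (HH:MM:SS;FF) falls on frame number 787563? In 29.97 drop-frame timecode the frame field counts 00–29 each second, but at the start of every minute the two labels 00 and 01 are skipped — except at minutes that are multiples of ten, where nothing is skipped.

Each 10-minute DF block holds 10 × 60 × 30 − 9 × 2 = 17982 frames. 787563 ÷ 17982 → 43 full blocks, remainder 14337.
Within the partial block the first minute is 1800 frames and each further minute 1798, so 7 further minute boundaries passed. Total skipped labels = 18 × 43 + 2 × 7 = 788.
Non-drop label index = 787563 + 788 = 788351; at 30 labels/s that is 07:17:58:11, i.e. DF 07:17:58;11.

07:17:58;11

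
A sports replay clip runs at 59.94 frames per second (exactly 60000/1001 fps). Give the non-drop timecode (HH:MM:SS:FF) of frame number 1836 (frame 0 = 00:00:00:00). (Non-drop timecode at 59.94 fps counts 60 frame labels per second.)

1836 ÷ 60 = 30 full seconds, remainder 36 frames.
30 s = 0 h 0 min 30 s.
Timecode: 00:00:30:36.

00:00:30:36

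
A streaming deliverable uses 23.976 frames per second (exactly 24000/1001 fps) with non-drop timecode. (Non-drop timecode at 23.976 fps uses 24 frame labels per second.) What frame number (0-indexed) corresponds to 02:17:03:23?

frame 197375

Total seconds to the label: (2 × 3600 + 17 × 60 + 3) = 8223.
Frame index = 8223 × 24 + 23 = 197375.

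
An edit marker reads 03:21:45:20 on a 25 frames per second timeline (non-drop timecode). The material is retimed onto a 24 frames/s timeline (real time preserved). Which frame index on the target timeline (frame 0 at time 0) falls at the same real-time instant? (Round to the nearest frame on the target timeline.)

Source frame index: (3×3600 + 21×60 + 45) × 25 + 20 = 302645.
Real time: 302645 / (25) = 60529/5 s.
Target frame: (60529/5) × (24) = 1452696/5 ≈ 290539.200 → 290539.

frame 290539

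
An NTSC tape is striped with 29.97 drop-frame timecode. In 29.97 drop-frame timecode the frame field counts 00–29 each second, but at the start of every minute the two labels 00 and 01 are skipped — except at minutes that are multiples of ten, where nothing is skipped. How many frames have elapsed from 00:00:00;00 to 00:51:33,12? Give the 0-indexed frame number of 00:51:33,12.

Complete 10-minute blocks: 5, each 17982 frames → 89910.
Remaining 1 whole minute in the current block: 1800 + 0 × 1798 = 1800 frames.
Within the current minute: 33 × 30 + 12 − 2 = 1000 (labels ;00/;01 skipped at this minute). Total = 89910 + 1800 + 1000 = 92710.

92710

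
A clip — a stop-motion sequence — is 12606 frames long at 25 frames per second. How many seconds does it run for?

504.24 seconds

Running time = 12606 / (25) = 504.24 s.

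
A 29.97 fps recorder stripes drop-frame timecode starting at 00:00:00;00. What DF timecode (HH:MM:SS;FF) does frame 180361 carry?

01:40:18;01

Ten DF minutes hold 17982 frames, so frame 180361 lies in block 10 (frames 179820–197801) with 541 frames into that block.
The block's first minute is 1800 frames and the rest 1798 each; 541 frames reaches minute 0, so 10 × 18 + 0 × 2 = 180 labels have been skipped so far.
Adding those back, label number 180361 + 180 = 180541 at 30 labels/s is 6018 s + 1 f = 1 h 40 min 18 s frame 1, i.e. 01:40:18;01.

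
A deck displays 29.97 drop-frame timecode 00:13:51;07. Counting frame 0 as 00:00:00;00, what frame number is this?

Complete 10-minute blocks: 1, each 17982 frames → 17982.
Remaining 3 whole minutes in the current block: 1800 + 2 × 1798 = 5396 frames.
Within the current minute: 51 × 30 + 7 − 2 = 1535 (labels ;00/;01 skipped at this minute). Total = 17982 + 5396 + 1535 = 24913.

24913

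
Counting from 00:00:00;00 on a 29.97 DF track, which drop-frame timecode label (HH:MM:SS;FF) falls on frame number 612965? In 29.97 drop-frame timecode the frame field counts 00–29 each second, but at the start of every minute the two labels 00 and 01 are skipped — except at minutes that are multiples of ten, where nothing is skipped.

05:40:52;17

Each 10-minute DF block holds 10 × 60 × 30 − 9 × 2 = 17982 frames. 612965 ÷ 17982 → 34 full blocks, remainder 1577.
Within the partial block the first minute is 1800 frames and each further minute 1798, so 0 further minute boundaries passed. Total skipped labels = 18 × 34 + 2 × 0 = 612.
Non-drop label index = 612965 + 612 = 613577; at 30 labels/s that is 05:40:52:17, i.e. DF 05:40:52;17.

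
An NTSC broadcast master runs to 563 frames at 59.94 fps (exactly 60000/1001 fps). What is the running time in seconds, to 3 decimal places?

Running time = 563 × 1001/60000 = 563563/60000 s ≈ 9.393 s.

9.393 seconds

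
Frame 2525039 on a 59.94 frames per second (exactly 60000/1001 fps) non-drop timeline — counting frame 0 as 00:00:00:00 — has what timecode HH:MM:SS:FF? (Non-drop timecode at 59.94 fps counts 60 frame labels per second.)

2525039 ÷ 60 = 42083 full seconds, remainder 59 frames.
42083 s = 11 h 41 min 23 s.
Timecode: 11:41:23:59.

11:41:23:59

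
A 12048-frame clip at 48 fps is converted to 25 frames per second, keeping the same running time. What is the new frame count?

6275 frames

Target frames = source frames × (target rate / source rate) = 12048 × (25)/(48) = 12048 × 25/48 = 6275.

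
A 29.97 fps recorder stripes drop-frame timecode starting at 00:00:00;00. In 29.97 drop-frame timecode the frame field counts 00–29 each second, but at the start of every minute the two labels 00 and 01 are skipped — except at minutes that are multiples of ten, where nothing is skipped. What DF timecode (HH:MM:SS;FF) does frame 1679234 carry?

15:33:50;14

Each 10-minute DF block holds 10 × 60 × 30 − 9 × 2 = 17982 frames. 1679234 ÷ 17982 → 93 full blocks, remainder 6908.
Within the partial block the first minute is 1800 frames and each further minute 1798, so 3 further minute boundaries passed. Total skipped labels = 18 × 93 + 2 × 3 = 1680.
Non-drop label index = 1679234 + 1680 = 1680914; at 30 labels/s that is 15:33:50:14, i.e. DF 15:33:50;14.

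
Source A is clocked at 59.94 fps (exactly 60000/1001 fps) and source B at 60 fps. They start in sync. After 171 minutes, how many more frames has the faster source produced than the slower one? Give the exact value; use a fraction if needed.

171 min = 10260 s.
A emits 60000/1001 × 10260 = 615600000/1001 frames; B emits 60 × 10260 = 615600.
Difference = 615600/1001 frames (≈ 614.9850); B is ahead of A.

615600/1001 frames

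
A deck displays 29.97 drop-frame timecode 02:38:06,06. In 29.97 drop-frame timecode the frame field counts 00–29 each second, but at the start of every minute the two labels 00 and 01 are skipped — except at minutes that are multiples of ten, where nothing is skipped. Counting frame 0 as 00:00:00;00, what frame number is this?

284300

As if non-drop at 30 labels/s: (2 × 3600 + 38 × 60 + 6) × 30 + 6 = 284586.
Minute boundaries passed: 158; those not divisible by 10: 158 − 15 = 143; dropped labels = 2 × 143 = 286.
Actual frame index = 284586 − 286 = 284300.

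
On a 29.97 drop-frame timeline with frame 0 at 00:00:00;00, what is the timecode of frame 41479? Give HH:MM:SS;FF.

Ten DF minutes hold 17982 frames, so frame 41479 lies in block 2 (frames 35964–53945) with 5515 frames into that block.
The block's first minute is 1800 frames and the rest 1798 each; 5515 frames reaches minute 3, so 2 × 18 + 3 × 2 = 42 labels have been skipped so far.
Adding those back, label number 41479 + 42 = 41521 at 30 labels/s is 1384 s + 1 f = 0 h 23 min 4 s frame 1, i.e. 00:23:04;01.

00:23:04;01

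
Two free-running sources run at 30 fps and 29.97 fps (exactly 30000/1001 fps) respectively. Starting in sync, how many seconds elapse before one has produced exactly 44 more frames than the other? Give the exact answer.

The gap grows by |30000/1001 − 30| = 30/1001 frames per second.
Time for a 44-frame gap: 44 ÷ (30/1001) = 22022/15 s.

22022/15 seconds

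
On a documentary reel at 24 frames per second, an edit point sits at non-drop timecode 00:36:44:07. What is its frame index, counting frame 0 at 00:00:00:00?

frame 52903

Total seconds to the label: (0 × 3600 + 36 × 60 + 44) = 2204.
Frame index = 2204 × 24 + 7 = 52903.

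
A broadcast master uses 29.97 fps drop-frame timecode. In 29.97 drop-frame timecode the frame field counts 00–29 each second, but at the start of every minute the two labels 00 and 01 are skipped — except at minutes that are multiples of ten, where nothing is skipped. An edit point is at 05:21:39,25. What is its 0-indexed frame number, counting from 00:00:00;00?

578417

As if non-drop at 30 labels/s: (5 × 3600 + 21 × 60 + 39) × 30 + 25 = 578995.
Minute boundaries passed: 321; those not divisible by 10: 321 − 32 = 289; dropped labels = 2 × 289 = 578.
Actual frame index = 578995 − 578 = 578417.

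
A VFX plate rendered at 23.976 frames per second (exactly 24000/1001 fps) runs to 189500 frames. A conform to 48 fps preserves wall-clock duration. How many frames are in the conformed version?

Target frames = source frames × (target rate / source rate) = 189500 × (48)/(24000/1001) = 189500 × 1001/500 = 379379.

379379 frames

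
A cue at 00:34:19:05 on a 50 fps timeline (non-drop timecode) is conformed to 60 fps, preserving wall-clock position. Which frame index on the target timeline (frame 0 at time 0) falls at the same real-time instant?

Source frame index: (0×3600 + 34×60 + 19) × 50 + 5 = 102955.
Real time: 102955 / (50) = 20591/10 s.
Target frame: (20591/10) × (60) = 123546.

frame 123546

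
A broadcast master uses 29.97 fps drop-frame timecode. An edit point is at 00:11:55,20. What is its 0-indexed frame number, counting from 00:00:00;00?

As if non-drop at 30 labels/s: (0 × 3600 + 11 × 60 + 55) × 30 + 20 = 21470.
Minute boundaries passed: 11; those not divisible by 10: 11 − 1 = 10; dropped labels = 2 × 10 = 20.
Actual frame index = 21470 − 20 = 21450.

21450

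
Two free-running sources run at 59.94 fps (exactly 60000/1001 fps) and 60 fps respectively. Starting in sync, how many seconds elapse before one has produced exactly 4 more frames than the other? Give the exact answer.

1001/15 seconds

The gap grows by |60 − 60000/1001| = 60/1001 frames per second.
Time for a 4-frame gap: 4 ÷ (60/1001) = 1001/15 s.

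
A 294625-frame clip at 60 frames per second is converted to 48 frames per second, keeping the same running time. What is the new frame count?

Target frames = source frames × (target rate / source rate) = 294625 × (48)/(60) = 294625 × 4/5 = 235700.

235700 frames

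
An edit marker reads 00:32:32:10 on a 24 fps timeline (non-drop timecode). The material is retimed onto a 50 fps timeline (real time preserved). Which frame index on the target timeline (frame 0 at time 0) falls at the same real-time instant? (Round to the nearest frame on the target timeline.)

frame 97621

Source frame index: (0×3600 + 32×60 + 32) × 24 + 10 = 46858.
Real time: 46858 / (24) = 23429/12 s.
Target frame: (23429/12) × (50) = 585725/6 ≈ 97620.833 → 97621.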